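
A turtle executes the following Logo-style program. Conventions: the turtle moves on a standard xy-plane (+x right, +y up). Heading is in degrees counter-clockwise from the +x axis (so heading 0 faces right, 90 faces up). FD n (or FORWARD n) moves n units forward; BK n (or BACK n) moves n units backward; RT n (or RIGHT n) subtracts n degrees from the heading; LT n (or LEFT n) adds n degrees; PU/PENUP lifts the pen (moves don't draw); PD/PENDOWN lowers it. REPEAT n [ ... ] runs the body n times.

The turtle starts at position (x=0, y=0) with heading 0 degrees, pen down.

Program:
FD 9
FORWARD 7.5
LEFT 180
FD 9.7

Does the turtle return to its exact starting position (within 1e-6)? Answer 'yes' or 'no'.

Answer: no

Derivation:
Executing turtle program step by step:
Start: pos=(0,0), heading=0, pen down
FD 9: (0,0) -> (9,0) [heading=0, draw]
FD 7.5: (9,0) -> (16.5,0) [heading=0, draw]
LT 180: heading 0 -> 180
FD 9.7: (16.5,0) -> (6.8,0) [heading=180, draw]
Final: pos=(6.8,0), heading=180, 3 segment(s) drawn

Start position: (0, 0)
Final position: (6.8, 0)
Distance = 6.8; >= 1e-6 -> NOT closed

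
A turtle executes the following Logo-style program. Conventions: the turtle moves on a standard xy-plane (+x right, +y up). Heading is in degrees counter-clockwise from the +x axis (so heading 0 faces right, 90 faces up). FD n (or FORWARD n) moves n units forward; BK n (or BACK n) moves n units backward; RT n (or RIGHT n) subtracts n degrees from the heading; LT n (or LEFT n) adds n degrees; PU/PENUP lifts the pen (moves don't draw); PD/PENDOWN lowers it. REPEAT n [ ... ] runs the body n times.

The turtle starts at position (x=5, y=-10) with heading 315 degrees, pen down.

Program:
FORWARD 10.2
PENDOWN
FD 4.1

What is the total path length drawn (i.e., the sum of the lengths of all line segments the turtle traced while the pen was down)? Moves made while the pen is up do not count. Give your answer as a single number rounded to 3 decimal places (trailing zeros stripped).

Executing turtle program step by step:
Start: pos=(5,-10), heading=315, pen down
FD 10.2: (5,-10) -> (12.212,-17.212) [heading=315, draw]
PD: pen down
FD 4.1: (12.212,-17.212) -> (15.112,-20.112) [heading=315, draw]
Final: pos=(15.112,-20.112), heading=315, 2 segment(s) drawn

Segment lengths:
  seg 1: (5,-10) -> (12.212,-17.212), length = 10.2
  seg 2: (12.212,-17.212) -> (15.112,-20.112), length = 4.1
Total = 14.3

Answer: 14.3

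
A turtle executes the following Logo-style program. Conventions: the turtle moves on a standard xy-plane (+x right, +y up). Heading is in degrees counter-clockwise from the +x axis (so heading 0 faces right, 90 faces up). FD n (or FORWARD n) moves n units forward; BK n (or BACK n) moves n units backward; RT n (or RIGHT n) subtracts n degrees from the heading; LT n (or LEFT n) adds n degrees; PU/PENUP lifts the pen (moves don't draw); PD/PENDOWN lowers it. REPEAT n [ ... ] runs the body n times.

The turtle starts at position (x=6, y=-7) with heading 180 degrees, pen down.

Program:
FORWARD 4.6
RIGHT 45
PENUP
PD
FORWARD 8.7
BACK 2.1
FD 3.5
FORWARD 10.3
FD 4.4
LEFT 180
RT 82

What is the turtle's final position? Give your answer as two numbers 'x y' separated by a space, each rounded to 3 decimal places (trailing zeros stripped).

Answer: -16.136 10.536

Derivation:
Executing turtle program step by step:
Start: pos=(6,-7), heading=180, pen down
FD 4.6: (6,-7) -> (1.4,-7) [heading=180, draw]
RT 45: heading 180 -> 135
PU: pen up
PD: pen down
FD 8.7: (1.4,-7) -> (-4.752,-0.848) [heading=135, draw]
BK 2.1: (-4.752,-0.848) -> (-3.267,-2.333) [heading=135, draw]
FD 3.5: (-3.267,-2.333) -> (-5.742,0.142) [heading=135, draw]
FD 10.3: (-5.742,0.142) -> (-13.025,7.425) [heading=135, draw]
FD 4.4: (-13.025,7.425) -> (-16.136,10.536) [heading=135, draw]
LT 180: heading 135 -> 315
RT 82: heading 315 -> 233
Final: pos=(-16.136,10.536), heading=233, 6 segment(s) drawn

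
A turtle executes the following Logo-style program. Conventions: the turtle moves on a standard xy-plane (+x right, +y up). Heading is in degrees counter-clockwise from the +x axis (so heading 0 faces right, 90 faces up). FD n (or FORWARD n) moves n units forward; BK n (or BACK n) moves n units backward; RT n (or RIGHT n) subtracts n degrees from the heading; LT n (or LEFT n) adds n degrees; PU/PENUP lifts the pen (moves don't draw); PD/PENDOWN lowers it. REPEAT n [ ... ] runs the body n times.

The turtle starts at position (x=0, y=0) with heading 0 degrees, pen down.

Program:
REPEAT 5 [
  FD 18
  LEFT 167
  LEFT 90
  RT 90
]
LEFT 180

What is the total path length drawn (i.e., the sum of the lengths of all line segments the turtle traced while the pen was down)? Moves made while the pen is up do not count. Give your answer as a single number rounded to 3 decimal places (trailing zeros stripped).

Answer: 90

Derivation:
Executing turtle program step by step:
Start: pos=(0,0), heading=0, pen down
REPEAT 5 [
  -- iteration 1/5 --
  FD 18: (0,0) -> (18,0) [heading=0, draw]
  LT 167: heading 0 -> 167
  LT 90: heading 167 -> 257
  RT 90: heading 257 -> 167
  -- iteration 2/5 --
  FD 18: (18,0) -> (0.461,4.049) [heading=167, draw]
  LT 167: heading 167 -> 334
  LT 90: heading 334 -> 64
  RT 90: heading 64 -> 334
  -- iteration 3/5 --
  FD 18: (0.461,4.049) -> (16.64,-3.842) [heading=334, draw]
  LT 167: heading 334 -> 141
  LT 90: heading 141 -> 231
  RT 90: heading 231 -> 141
  -- iteration 4/5 --
  FD 18: (16.64,-3.842) -> (2.651,7.486) [heading=141, draw]
  LT 167: heading 141 -> 308
  LT 90: heading 308 -> 38
  RT 90: heading 38 -> 308
  -- iteration 5/5 --
  FD 18: (2.651,7.486) -> (13.733,-6.698) [heading=308, draw]
  LT 167: heading 308 -> 115
  LT 90: heading 115 -> 205
  RT 90: heading 205 -> 115
]
LT 180: heading 115 -> 295
Final: pos=(13.733,-6.698), heading=295, 5 segment(s) drawn

Segment lengths:
  seg 1: (0,0) -> (18,0), length = 18
  seg 2: (18,0) -> (0.461,4.049), length = 18
  seg 3: (0.461,4.049) -> (16.64,-3.842), length = 18
  seg 4: (16.64,-3.842) -> (2.651,7.486), length = 18
  seg 5: (2.651,7.486) -> (13.733,-6.698), length = 18
Total = 90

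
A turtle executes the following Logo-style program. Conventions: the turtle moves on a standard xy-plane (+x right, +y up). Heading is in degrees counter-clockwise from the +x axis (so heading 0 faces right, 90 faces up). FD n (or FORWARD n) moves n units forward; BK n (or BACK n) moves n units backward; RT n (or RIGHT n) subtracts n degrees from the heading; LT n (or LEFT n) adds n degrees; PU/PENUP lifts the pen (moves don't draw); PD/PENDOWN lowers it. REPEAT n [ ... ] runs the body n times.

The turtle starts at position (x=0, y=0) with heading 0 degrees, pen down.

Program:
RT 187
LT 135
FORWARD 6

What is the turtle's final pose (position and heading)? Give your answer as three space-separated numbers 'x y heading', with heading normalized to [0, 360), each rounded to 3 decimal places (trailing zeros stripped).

Executing turtle program step by step:
Start: pos=(0,0), heading=0, pen down
RT 187: heading 0 -> 173
LT 135: heading 173 -> 308
FD 6: (0,0) -> (3.694,-4.728) [heading=308, draw]
Final: pos=(3.694,-4.728), heading=308, 1 segment(s) drawn

Answer: 3.694 -4.728 308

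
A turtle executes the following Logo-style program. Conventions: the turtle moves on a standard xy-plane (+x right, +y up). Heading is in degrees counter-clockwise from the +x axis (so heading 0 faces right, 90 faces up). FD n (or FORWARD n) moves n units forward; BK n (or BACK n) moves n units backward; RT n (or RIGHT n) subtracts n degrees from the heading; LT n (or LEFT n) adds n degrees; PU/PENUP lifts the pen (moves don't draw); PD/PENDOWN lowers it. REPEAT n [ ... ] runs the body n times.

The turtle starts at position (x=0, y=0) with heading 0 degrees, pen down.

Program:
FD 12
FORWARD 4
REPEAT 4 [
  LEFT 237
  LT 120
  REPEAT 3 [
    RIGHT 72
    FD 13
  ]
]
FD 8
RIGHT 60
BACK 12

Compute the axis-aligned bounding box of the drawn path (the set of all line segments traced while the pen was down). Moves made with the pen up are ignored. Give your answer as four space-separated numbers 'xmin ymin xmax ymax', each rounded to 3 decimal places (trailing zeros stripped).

Answer: -1.641 -30.008 19.365 1.219

Derivation:
Executing turtle program step by step:
Start: pos=(0,0), heading=0, pen down
FD 12: (0,0) -> (12,0) [heading=0, draw]
FD 4: (12,0) -> (16,0) [heading=0, draw]
REPEAT 4 [
  -- iteration 1/4 --
  LT 237: heading 0 -> 237
  LT 120: heading 237 -> 357
  REPEAT 3 [
    -- iteration 1/3 --
    RT 72: heading 357 -> 285
    FD 13: (16,0) -> (19.365,-12.557) [heading=285, draw]
    -- iteration 2/3 --
    RT 72: heading 285 -> 213
    FD 13: (19.365,-12.557) -> (8.462,-19.637) [heading=213, draw]
    -- iteration 3/3 --
    RT 72: heading 213 -> 141
    FD 13: (8.462,-19.637) -> (-1.641,-11.456) [heading=141, draw]
  ]
  -- iteration 2/4 --
  LT 237: heading 141 -> 18
  LT 120: heading 18 -> 138
  REPEAT 3 [
    -- iteration 1/3 --
    RT 72: heading 138 -> 66
    FD 13: (-1.641,-11.456) -> (3.647,0.42) [heading=66, draw]
    -- iteration 2/3 --
    RT 72: heading 66 -> 354
    FD 13: (3.647,0.42) -> (16.575,-0.939) [heading=354, draw]
    -- iteration 3/3 --
    RT 72: heading 354 -> 282
    FD 13: (16.575,-0.939) -> (19.278,-13.655) [heading=282, draw]
  ]
  -- iteration 3/4 --
  LT 237: heading 282 -> 159
  LT 120: heading 159 -> 279
  REPEAT 3 [
    -- iteration 1/3 --
    RT 72: heading 279 -> 207
    FD 13: (19.278,-13.655) -> (7.695,-19.557) [heading=207, draw]
    -- iteration 2/3 --
    RT 72: heading 207 -> 135
    FD 13: (7.695,-19.557) -> (-1.497,-10.364) [heading=135, draw]
    -- iteration 3/3 --
    RT 72: heading 135 -> 63
    FD 13: (-1.497,-10.364) -> (4.405,1.219) [heading=63, draw]
  ]
  -- iteration 4/4 --
  LT 237: heading 63 -> 300
  LT 120: heading 300 -> 60
  REPEAT 3 [
    -- iteration 1/3 --
    RT 72: heading 60 -> 348
    FD 13: (4.405,1.219) -> (17.121,-1.484) [heading=348, draw]
    -- iteration 2/3 --
    RT 72: heading 348 -> 276
    FD 13: (17.121,-1.484) -> (18.479,-14.413) [heading=276, draw]
    -- iteration 3/3 --
    RT 72: heading 276 -> 204
    FD 13: (18.479,-14.413) -> (6.603,-19.7) [heading=204, draw]
  ]
]
FD 8: (6.603,-19.7) -> (-0.705,-22.954) [heading=204, draw]
RT 60: heading 204 -> 144
BK 12: (-0.705,-22.954) -> (9.003,-30.008) [heading=144, draw]
Final: pos=(9.003,-30.008), heading=144, 16 segment(s) drawn

Segment endpoints: x in {-1.641, -1.497, -0.705, 0, 3.647, 4.405, 6.603, 7.695, 8.462, 9.003, 12, 16, 16.575, 17.121, 18.479, 19.278, 19.365}, y in {-30.008, -22.954, -19.7, -19.637, -19.557, -14.413, -13.655, -12.557, -11.456, -10.364, -1.484, -0.939, 0, 0.42, 1.219}
xmin=-1.641, ymin=-30.008, xmax=19.365, ymax=1.219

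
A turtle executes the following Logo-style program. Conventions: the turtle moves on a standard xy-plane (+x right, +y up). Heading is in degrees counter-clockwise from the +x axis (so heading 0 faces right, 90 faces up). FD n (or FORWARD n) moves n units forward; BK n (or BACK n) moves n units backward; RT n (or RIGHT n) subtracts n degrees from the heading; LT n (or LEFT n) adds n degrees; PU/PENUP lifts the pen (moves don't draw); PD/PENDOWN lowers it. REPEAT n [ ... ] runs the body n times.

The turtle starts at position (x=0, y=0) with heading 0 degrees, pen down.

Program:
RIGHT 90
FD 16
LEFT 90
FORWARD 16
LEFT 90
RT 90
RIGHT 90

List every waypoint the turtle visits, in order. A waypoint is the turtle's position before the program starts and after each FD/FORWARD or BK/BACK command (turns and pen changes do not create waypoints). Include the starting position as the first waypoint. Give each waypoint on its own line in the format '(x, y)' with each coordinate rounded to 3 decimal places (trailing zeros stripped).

Executing turtle program step by step:
Start: pos=(0,0), heading=0, pen down
RT 90: heading 0 -> 270
FD 16: (0,0) -> (0,-16) [heading=270, draw]
LT 90: heading 270 -> 0
FD 16: (0,-16) -> (16,-16) [heading=0, draw]
LT 90: heading 0 -> 90
RT 90: heading 90 -> 0
RT 90: heading 0 -> 270
Final: pos=(16,-16), heading=270, 2 segment(s) drawn
Waypoints (3 total):
(0, 0)
(0, -16)
(16, -16)

Answer: (0, 0)
(0, -16)
(16, -16)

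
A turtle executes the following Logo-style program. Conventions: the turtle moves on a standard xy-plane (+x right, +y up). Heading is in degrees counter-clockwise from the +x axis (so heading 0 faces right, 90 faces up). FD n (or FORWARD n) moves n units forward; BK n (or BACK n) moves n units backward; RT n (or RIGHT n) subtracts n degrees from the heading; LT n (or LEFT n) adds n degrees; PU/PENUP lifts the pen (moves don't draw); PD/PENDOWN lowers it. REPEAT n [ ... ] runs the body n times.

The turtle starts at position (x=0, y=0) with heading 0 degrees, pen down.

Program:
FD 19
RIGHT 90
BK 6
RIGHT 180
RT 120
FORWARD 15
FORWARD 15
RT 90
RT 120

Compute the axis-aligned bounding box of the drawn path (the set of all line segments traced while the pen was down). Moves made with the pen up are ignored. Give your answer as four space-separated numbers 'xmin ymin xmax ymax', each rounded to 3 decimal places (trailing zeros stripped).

Executing turtle program step by step:
Start: pos=(0,0), heading=0, pen down
FD 19: (0,0) -> (19,0) [heading=0, draw]
RT 90: heading 0 -> 270
BK 6: (19,0) -> (19,6) [heading=270, draw]
RT 180: heading 270 -> 90
RT 120: heading 90 -> 330
FD 15: (19,6) -> (31.99,-1.5) [heading=330, draw]
FD 15: (31.99,-1.5) -> (44.981,-9) [heading=330, draw]
RT 90: heading 330 -> 240
RT 120: heading 240 -> 120
Final: pos=(44.981,-9), heading=120, 4 segment(s) drawn

Segment endpoints: x in {0, 19, 31.99, 44.981}, y in {-9, -1.5, 0, 6}
xmin=0, ymin=-9, xmax=44.981, ymax=6

Answer: 0 -9 44.981 6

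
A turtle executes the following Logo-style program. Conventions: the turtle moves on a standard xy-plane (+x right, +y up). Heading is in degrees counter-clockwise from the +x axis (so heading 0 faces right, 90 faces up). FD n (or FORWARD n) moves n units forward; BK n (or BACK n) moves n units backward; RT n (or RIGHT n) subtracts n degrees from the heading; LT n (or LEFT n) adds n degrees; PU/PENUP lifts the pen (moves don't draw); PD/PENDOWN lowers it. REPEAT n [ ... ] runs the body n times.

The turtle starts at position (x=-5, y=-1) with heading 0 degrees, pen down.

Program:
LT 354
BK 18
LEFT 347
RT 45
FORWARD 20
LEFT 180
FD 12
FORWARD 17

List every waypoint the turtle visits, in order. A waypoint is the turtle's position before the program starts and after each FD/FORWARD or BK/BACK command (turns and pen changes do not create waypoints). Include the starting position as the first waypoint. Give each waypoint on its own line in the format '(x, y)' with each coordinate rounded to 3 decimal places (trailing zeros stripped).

Executing turtle program step by step:
Start: pos=(-5,-1), heading=0, pen down
LT 354: heading 0 -> 354
BK 18: (-5,-1) -> (-22.901,0.882) [heading=354, draw]
LT 347: heading 354 -> 341
RT 45: heading 341 -> 296
FD 20: (-22.901,0.882) -> (-14.134,-17.094) [heading=296, draw]
LT 180: heading 296 -> 116
FD 12: (-14.134,-17.094) -> (-19.394,-6.309) [heading=116, draw]
FD 17: (-19.394,-6.309) -> (-26.847,8.971) [heading=116, draw]
Final: pos=(-26.847,8.971), heading=116, 4 segment(s) drawn
Waypoints (5 total):
(-5, -1)
(-22.901, 0.882)
(-14.134, -17.094)
(-19.394, -6.309)
(-26.847, 8.971)

Answer: (-5, -1)
(-22.901, 0.882)
(-14.134, -17.094)
(-19.394, -6.309)
(-26.847, 8.971)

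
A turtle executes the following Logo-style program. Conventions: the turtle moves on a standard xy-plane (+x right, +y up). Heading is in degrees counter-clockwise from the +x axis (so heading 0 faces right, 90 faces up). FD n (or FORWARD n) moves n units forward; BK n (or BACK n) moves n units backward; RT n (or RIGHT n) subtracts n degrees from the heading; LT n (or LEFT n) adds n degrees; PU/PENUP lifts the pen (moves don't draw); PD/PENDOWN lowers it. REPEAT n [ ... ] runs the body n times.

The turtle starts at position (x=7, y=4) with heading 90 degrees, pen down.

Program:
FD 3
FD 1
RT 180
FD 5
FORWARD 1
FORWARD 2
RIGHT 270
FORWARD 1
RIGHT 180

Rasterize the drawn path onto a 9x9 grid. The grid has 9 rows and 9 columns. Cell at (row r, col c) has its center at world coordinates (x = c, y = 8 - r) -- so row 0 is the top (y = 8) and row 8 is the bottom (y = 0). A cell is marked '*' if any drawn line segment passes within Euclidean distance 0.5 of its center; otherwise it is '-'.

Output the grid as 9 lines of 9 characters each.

Segment 0: (7,4) -> (7,7)
Segment 1: (7,7) -> (7,8)
Segment 2: (7,8) -> (7,3)
Segment 3: (7,3) -> (7,2)
Segment 4: (7,2) -> (7,0)
Segment 5: (7,0) -> (8,0)

Answer: -------*-
-------*-
-------*-
-------*-
-------*-
-------*-
-------*-
-------*-
-------**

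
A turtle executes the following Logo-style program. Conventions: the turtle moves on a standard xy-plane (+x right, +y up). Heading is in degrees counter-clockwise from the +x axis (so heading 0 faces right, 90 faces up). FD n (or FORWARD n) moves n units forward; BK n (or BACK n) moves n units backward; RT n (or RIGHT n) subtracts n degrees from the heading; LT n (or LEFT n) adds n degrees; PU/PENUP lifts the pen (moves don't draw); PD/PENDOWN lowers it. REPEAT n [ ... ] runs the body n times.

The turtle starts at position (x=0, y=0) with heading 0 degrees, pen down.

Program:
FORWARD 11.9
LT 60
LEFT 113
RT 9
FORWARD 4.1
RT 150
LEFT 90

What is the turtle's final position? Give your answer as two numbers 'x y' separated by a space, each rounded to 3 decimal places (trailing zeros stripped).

Executing turtle program step by step:
Start: pos=(0,0), heading=0, pen down
FD 11.9: (0,0) -> (11.9,0) [heading=0, draw]
LT 60: heading 0 -> 60
LT 113: heading 60 -> 173
RT 9: heading 173 -> 164
FD 4.1: (11.9,0) -> (7.959,1.13) [heading=164, draw]
RT 150: heading 164 -> 14
LT 90: heading 14 -> 104
Final: pos=(7.959,1.13), heading=104, 2 segment(s) drawn

Answer: 7.959 1.13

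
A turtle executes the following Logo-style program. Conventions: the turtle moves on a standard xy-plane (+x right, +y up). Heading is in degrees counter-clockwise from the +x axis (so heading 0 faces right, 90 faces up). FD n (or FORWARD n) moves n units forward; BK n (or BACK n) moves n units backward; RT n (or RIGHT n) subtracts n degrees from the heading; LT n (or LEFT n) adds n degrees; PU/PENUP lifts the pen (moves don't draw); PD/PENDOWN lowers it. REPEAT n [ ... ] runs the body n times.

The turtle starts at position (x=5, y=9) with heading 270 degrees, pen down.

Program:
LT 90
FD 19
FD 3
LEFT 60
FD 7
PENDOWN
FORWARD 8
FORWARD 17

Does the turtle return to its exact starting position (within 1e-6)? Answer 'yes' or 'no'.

Executing turtle program step by step:
Start: pos=(5,9), heading=270, pen down
LT 90: heading 270 -> 0
FD 19: (5,9) -> (24,9) [heading=0, draw]
FD 3: (24,9) -> (27,9) [heading=0, draw]
LT 60: heading 0 -> 60
FD 7: (27,9) -> (30.5,15.062) [heading=60, draw]
PD: pen down
FD 8: (30.5,15.062) -> (34.5,21.99) [heading=60, draw]
FD 17: (34.5,21.99) -> (43,36.713) [heading=60, draw]
Final: pos=(43,36.713), heading=60, 5 segment(s) drawn

Start position: (5, 9)
Final position: (43, 36.713)
Distance = 47.032; >= 1e-6 -> NOT closed

Answer: no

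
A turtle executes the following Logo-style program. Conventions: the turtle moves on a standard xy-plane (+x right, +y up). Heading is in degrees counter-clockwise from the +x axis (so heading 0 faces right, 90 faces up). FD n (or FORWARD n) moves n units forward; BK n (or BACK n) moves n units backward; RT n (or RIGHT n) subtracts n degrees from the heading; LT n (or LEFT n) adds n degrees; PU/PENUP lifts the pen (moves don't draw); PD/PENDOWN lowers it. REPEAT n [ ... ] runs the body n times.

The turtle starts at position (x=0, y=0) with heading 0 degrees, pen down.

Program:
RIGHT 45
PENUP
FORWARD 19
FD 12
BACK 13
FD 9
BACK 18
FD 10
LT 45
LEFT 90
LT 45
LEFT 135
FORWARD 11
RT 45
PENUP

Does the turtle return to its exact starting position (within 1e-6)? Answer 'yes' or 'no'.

Answer: no

Derivation:
Executing turtle program step by step:
Start: pos=(0,0), heading=0, pen down
RT 45: heading 0 -> 315
PU: pen up
FD 19: (0,0) -> (13.435,-13.435) [heading=315, move]
FD 12: (13.435,-13.435) -> (21.92,-21.92) [heading=315, move]
BK 13: (21.92,-21.92) -> (12.728,-12.728) [heading=315, move]
FD 9: (12.728,-12.728) -> (19.092,-19.092) [heading=315, move]
BK 18: (19.092,-19.092) -> (6.364,-6.364) [heading=315, move]
FD 10: (6.364,-6.364) -> (13.435,-13.435) [heading=315, move]
LT 45: heading 315 -> 0
LT 90: heading 0 -> 90
LT 45: heading 90 -> 135
LT 135: heading 135 -> 270
FD 11: (13.435,-13.435) -> (13.435,-24.435) [heading=270, move]
RT 45: heading 270 -> 225
PU: pen up
Final: pos=(13.435,-24.435), heading=225, 0 segment(s) drawn

Start position: (0, 0)
Final position: (13.435, -24.435)
Distance = 27.885; >= 1e-6 -> NOT closed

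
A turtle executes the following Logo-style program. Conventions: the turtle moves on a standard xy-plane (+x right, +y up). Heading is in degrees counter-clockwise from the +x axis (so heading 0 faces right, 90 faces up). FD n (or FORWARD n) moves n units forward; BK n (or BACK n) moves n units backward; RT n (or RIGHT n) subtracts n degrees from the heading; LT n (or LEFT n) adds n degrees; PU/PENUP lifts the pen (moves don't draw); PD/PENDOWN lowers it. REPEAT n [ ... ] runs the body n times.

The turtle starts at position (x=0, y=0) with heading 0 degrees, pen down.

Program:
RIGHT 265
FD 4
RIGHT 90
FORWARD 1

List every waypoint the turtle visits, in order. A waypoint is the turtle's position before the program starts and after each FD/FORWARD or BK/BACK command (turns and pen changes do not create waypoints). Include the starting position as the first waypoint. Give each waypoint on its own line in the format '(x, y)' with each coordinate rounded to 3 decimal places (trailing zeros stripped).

Answer: (0, 0)
(-0.349, 3.985)
(0.648, 4.072)

Derivation:
Executing turtle program step by step:
Start: pos=(0,0), heading=0, pen down
RT 265: heading 0 -> 95
FD 4: (0,0) -> (-0.349,3.985) [heading=95, draw]
RT 90: heading 95 -> 5
FD 1: (-0.349,3.985) -> (0.648,4.072) [heading=5, draw]
Final: pos=(0.648,4.072), heading=5, 2 segment(s) drawn
Waypoints (3 total):
(0, 0)
(-0.349, 3.985)
(0.648, 4.072)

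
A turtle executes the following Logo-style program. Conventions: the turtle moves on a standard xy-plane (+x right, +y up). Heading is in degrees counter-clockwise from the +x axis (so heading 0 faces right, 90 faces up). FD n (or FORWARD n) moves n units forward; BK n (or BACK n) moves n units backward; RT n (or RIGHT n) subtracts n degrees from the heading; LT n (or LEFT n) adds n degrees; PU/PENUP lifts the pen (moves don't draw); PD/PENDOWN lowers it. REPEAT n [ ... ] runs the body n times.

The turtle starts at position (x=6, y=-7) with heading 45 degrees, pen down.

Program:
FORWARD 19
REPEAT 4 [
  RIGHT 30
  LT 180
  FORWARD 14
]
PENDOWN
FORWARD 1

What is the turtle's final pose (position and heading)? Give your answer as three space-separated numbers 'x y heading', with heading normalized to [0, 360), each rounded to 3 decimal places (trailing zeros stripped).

Answer: 13.418 -5.401 285

Derivation:
Executing turtle program step by step:
Start: pos=(6,-7), heading=45, pen down
FD 19: (6,-7) -> (19.435,6.435) [heading=45, draw]
REPEAT 4 [
  -- iteration 1/4 --
  RT 30: heading 45 -> 15
  LT 180: heading 15 -> 195
  FD 14: (19.435,6.435) -> (5.912,2.812) [heading=195, draw]
  -- iteration 2/4 --
  RT 30: heading 195 -> 165
  LT 180: heading 165 -> 345
  FD 14: (5.912,2.812) -> (19.435,-0.812) [heading=345, draw]
  -- iteration 3/4 --
  RT 30: heading 345 -> 315
  LT 180: heading 315 -> 135
  FD 14: (19.435,-0.812) -> (9.536,9.088) [heading=135, draw]
  -- iteration 4/4 --
  RT 30: heading 135 -> 105
  LT 180: heading 105 -> 285
  FD 14: (9.536,9.088) -> (13.159,-4.435) [heading=285, draw]
]
PD: pen down
FD 1: (13.159,-4.435) -> (13.418,-5.401) [heading=285, draw]
Final: pos=(13.418,-5.401), heading=285, 6 segment(s) drawn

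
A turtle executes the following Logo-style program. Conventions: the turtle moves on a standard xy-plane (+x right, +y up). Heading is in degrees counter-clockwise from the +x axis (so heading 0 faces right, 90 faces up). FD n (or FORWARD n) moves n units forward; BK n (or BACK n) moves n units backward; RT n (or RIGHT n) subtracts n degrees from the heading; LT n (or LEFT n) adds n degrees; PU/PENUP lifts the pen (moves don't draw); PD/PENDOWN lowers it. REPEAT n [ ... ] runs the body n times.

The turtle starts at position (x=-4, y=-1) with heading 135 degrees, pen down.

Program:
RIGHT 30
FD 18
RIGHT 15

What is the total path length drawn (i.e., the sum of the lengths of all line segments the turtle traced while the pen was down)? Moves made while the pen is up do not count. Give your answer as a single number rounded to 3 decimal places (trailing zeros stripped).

Executing turtle program step by step:
Start: pos=(-4,-1), heading=135, pen down
RT 30: heading 135 -> 105
FD 18: (-4,-1) -> (-8.659,16.387) [heading=105, draw]
RT 15: heading 105 -> 90
Final: pos=(-8.659,16.387), heading=90, 1 segment(s) drawn

Segment lengths:
  seg 1: (-4,-1) -> (-8.659,16.387), length = 18
Total = 18

Answer: 18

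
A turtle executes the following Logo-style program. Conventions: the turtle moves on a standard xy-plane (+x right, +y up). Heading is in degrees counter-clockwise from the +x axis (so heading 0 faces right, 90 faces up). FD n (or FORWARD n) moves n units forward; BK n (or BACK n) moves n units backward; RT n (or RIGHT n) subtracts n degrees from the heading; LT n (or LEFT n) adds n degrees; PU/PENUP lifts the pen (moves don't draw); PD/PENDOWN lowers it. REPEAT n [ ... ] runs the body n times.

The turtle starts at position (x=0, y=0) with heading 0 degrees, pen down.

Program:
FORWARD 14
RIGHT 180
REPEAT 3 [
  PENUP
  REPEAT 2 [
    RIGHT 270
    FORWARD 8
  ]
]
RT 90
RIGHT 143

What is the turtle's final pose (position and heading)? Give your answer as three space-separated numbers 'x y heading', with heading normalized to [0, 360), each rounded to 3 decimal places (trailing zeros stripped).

Answer: 22 -8 127

Derivation:
Executing turtle program step by step:
Start: pos=(0,0), heading=0, pen down
FD 14: (0,0) -> (14,0) [heading=0, draw]
RT 180: heading 0 -> 180
REPEAT 3 [
  -- iteration 1/3 --
  PU: pen up
  REPEAT 2 [
    -- iteration 1/2 --
    RT 270: heading 180 -> 270
    FD 8: (14,0) -> (14,-8) [heading=270, move]
    -- iteration 2/2 --
    RT 270: heading 270 -> 0
    FD 8: (14,-8) -> (22,-8) [heading=0, move]
  ]
  -- iteration 2/3 --
  PU: pen up
  REPEAT 2 [
    -- iteration 1/2 --
    RT 270: heading 0 -> 90
    FD 8: (22,-8) -> (22,0) [heading=90, move]
    -- iteration 2/2 --
    RT 270: heading 90 -> 180
    FD 8: (22,0) -> (14,0) [heading=180, move]
  ]
  -- iteration 3/3 --
  PU: pen up
  REPEAT 2 [
    -- iteration 1/2 --
    RT 270: heading 180 -> 270
    FD 8: (14,0) -> (14,-8) [heading=270, move]
    -- iteration 2/2 --
    RT 270: heading 270 -> 0
    FD 8: (14,-8) -> (22,-8) [heading=0, move]
  ]
]
RT 90: heading 0 -> 270
RT 143: heading 270 -> 127
Final: pos=(22,-8), heading=127, 1 segment(s) drawn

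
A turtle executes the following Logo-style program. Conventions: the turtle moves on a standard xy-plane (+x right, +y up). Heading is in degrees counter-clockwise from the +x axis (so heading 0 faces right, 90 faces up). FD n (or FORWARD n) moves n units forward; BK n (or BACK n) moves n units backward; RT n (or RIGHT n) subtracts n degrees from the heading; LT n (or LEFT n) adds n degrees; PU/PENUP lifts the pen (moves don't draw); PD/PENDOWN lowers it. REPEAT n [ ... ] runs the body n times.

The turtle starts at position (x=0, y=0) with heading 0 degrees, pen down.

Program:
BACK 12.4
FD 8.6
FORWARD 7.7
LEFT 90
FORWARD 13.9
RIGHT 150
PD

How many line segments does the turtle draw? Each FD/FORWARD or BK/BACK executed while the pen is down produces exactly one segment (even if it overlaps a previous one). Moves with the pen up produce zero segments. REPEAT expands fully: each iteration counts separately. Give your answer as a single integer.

Answer: 4

Derivation:
Executing turtle program step by step:
Start: pos=(0,0), heading=0, pen down
BK 12.4: (0,0) -> (-12.4,0) [heading=0, draw]
FD 8.6: (-12.4,0) -> (-3.8,0) [heading=0, draw]
FD 7.7: (-3.8,0) -> (3.9,0) [heading=0, draw]
LT 90: heading 0 -> 90
FD 13.9: (3.9,0) -> (3.9,13.9) [heading=90, draw]
RT 150: heading 90 -> 300
PD: pen down
Final: pos=(3.9,13.9), heading=300, 4 segment(s) drawn
Segments drawn: 4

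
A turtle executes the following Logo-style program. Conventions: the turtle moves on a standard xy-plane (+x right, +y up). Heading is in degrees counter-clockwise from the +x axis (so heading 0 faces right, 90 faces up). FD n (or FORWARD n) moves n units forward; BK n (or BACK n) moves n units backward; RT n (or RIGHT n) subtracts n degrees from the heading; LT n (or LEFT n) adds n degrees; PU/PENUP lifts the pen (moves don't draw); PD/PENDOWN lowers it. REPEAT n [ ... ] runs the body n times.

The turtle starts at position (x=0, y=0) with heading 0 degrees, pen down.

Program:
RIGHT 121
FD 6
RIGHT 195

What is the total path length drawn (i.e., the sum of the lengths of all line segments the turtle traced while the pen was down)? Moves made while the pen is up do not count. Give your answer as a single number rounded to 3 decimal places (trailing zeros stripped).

Answer: 6

Derivation:
Executing turtle program step by step:
Start: pos=(0,0), heading=0, pen down
RT 121: heading 0 -> 239
FD 6: (0,0) -> (-3.09,-5.143) [heading=239, draw]
RT 195: heading 239 -> 44
Final: pos=(-3.09,-5.143), heading=44, 1 segment(s) drawn

Segment lengths:
  seg 1: (0,0) -> (-3.09,-5.143), length = 6
Total = 6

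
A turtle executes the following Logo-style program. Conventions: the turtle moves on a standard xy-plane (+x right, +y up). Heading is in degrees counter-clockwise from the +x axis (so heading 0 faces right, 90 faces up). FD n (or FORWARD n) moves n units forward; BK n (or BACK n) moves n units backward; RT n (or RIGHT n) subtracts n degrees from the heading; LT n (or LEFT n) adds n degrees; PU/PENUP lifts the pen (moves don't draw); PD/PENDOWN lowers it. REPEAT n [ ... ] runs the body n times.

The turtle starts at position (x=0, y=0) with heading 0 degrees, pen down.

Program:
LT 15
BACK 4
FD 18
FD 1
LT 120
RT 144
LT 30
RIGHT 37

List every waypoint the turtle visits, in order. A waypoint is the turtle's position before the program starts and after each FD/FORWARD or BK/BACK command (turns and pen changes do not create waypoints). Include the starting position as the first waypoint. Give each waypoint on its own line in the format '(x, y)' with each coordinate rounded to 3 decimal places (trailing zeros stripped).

Executing turtle program step by step:
Start: pos=(0,0), heading=0, pen down
LT 15: heading 0 -> 15
BK 4: (0,0) -> (-3.864,-1.035) [heading=15, draw]
FD 18: (-3.864,-1.035) -> (13.523,3.623) [heading=15, draw]
FD 1: (13.523,3.623) -> (14.489,3.882) [heading=15, draw]
LT 120: heading 15 -> 135
RT 144: heading 135 -> 351
LT 30: heading 351 -> 21
RT 37: heading 21 -> 344
Final: pos=(14.489,3.882), heading=344, 3 segment(s) drawn
Waypoints (4 total):
(0, 0)
(-3.864, -1.035)
(13.523, 3.623)
(14.489, 3.882)

Answer: (0, 0)
(-3.864, -1.035)
(13.523, 3.623)
(14.489, 3.882)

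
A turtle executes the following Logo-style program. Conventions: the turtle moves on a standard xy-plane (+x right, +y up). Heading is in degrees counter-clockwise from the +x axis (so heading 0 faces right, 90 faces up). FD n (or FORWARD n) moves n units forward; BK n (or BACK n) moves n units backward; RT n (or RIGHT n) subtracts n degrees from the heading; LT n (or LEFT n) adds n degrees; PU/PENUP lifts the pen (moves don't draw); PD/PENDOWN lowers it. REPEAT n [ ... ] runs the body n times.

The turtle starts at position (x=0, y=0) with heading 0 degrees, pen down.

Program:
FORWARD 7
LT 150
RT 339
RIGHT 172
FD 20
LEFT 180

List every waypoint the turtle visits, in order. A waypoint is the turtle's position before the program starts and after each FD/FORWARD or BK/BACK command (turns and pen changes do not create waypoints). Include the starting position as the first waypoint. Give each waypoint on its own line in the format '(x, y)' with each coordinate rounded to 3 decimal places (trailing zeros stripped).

Executing turtle program step by step:
Start: pos=(0,0), heading=0, pen down
FD 7: (0,0) -> (7,0) [heading=0, draw]
LT 150: heading 0 -> 150
RT 339: heading 150 -> 171
RT 172: heading 171 -> 359
FD 20: (7,0) -> (26.997,-0.349) [heading=359, draw]
LT 180: heading 359 -> 179
Final: pos=(26.997,-0.349), heading=179, 2 segment(s) drawn
Waypoints (3 total):
(0, 0)
(7, 0)
(26.997, -0.349)

Answer: (0, 0)
(7, 0)
(26.997, -0.349)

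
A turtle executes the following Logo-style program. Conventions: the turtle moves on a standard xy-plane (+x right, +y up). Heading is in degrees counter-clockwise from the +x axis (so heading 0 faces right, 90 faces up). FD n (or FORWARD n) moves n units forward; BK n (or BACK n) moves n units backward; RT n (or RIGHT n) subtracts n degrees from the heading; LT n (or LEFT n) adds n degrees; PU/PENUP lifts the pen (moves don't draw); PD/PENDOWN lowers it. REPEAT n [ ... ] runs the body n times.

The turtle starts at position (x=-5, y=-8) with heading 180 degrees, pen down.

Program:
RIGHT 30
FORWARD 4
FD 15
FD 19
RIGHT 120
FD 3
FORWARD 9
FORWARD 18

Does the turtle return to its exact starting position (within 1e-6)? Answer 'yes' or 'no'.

Answer: no

Derivation:
Executing turtle program step by step:
Start: pos=(-5,-8), heading=180, pen down
RT 30: heading 180 -> 150
FD 4: (-5,-8) -> (-8.464,-6) [heading=150, draw]
FD 15: (-8.464,-6) -> (-21.454,1.5) [heading=150, draw]
FD 19: (-21.454,1.5) -> (-37.909,11) [heading=150, draw]
RT 120: heading 150 -> 30
FD 3: (-37.909,11) -> (-35.311,12.5) [heading=30, draw]
FD 9: (-35.311,12.5) -> (-27.517,17) [heading=30, draw]
FD 18: (-27.517,17) -> (-11.928,26) [heading=30, draw]
Final: pos=(-11.928,26), heading=30, 6 segment(s) drawn

Start position: (-5, -8)
Final position: (-11.928, 26)
Distance = 34.699; >= 1e-6 -> NOT closed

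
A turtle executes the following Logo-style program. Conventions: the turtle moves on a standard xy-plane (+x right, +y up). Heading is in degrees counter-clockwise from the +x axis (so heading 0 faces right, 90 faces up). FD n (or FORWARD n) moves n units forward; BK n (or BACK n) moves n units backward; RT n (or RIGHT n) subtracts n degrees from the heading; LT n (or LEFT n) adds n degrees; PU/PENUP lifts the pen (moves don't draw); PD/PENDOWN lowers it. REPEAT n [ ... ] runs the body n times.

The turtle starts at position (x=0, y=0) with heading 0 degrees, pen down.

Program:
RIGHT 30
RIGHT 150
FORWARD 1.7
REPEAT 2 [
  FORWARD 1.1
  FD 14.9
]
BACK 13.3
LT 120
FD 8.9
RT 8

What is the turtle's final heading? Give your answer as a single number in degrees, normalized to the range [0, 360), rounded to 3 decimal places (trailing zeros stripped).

Answer: 292

Derivation:
Executing turtle program step by step:
Start: pos=(0,0), heading=0, pen down
RT 30: heading 0 -> 330
RT 150: heading 330 -> 180
FD 1.7: (0,0) -> (-1.7,0) [heading=180, draw]
REPEAT 2 [
  -- iteration 1/2 --
  FD 1.1: (-1.7,0) -> (-2.8,0) [heading=180, draw]
  FD 14.9: (-2.8,0) -> (-17.7,0) [heading=180, draw]
  -- iteration 2/2 --
  FD 1.1: (-17.7,0) -> (-18.8,0) [heading=180, draw]
  FD 14.9: (-18.8,0) -> (-33.7,0) [heading=180, draw]
]
BK 13.3: (-33.7,0) -> (-20.4,0) [heading=180, draw]
LT 120: heading 180 -> 300
FD 8.9: (-20.4,0) -> (-15.95,-7.708) [heading=300, draw]
RT 8: heading 300 -> 292
Final: pos=(-15.95,-7.708), heading=292, 7 segment(s) drawn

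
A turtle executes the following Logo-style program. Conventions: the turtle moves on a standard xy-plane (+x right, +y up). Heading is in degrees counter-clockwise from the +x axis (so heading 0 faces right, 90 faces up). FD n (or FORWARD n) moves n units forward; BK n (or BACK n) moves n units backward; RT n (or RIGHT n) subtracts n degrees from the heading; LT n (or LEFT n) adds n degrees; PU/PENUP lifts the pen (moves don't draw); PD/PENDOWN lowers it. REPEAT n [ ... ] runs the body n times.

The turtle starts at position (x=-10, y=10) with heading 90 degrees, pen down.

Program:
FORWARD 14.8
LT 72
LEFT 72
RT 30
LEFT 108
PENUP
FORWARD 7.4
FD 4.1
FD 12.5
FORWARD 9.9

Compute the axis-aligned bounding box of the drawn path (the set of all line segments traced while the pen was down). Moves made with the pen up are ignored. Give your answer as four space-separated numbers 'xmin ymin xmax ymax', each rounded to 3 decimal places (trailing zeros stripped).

Executing turtle program step by step:
Start: pos=(-10,10), heading=90, pen down
FD 14.8: (-10,10) -> (-10,24.8) [heading=90, draw]
LT 72: heading 90 -> 162
LT 72: heading 162 -> 234
RT 30: heading 234 -> 204
LT 108: heading 204 -> 312
PU: pen up
FD 7.4: (-10,24.8) -> (-5.048,19.301) [heading=312, move]
FD 4.1: (-5.048,19.301) -> (-2.305,16.254) [heading=312, move]
FD 12.5: (-2.305,16.254) -> (6.059,6.965) [heading=312, move]
FD 9.9: (6.059,6.965) -> (12.684,-0.393) [heading=312, move]
Final: pos=(12.684,-0.393), heading=312, 1 segment(s) drawn

Segment endpoints: x in {-10, -10}, y in {10, 24.8}
xmin=-10, ymin=10, xmax=-10, ymax=24.8

Answer: -10 10 -10 24.8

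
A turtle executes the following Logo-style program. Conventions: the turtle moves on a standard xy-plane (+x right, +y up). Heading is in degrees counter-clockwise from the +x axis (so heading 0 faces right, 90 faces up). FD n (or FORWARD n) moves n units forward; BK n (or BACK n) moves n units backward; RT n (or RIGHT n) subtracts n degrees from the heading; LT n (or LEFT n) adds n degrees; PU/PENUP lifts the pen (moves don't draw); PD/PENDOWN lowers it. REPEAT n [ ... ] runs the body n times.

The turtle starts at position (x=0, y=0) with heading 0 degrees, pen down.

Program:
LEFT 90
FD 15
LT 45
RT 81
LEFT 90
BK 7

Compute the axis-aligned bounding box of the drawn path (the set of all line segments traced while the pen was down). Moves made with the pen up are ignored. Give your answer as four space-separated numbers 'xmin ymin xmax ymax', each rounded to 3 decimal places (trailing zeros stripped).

Answer: 0 0 5.663 15

Derivation:
Executing turtle program step by step:
Start: pos=(0,0), heading=0, pen down
LT 90: heading 0 -> 90
FD 15: (0,0) -> (0,15) [heading=90, draw]
LT 45: heading 90 -> 135
RT 81: heading 135 -> 54
LT 90: heading 54 -> 144
BK 7: (0,15) -> (5.663,10.886) [heading=144, draw]
Final: pos=(5.663,10.886), heading=144, 2 segment(s) drawn

Segment endpoints: x in {0, 0, 5.663}, y in {0, 10.886, 15}
xmin=0, ymin=0, xmax=5.663, ymax=15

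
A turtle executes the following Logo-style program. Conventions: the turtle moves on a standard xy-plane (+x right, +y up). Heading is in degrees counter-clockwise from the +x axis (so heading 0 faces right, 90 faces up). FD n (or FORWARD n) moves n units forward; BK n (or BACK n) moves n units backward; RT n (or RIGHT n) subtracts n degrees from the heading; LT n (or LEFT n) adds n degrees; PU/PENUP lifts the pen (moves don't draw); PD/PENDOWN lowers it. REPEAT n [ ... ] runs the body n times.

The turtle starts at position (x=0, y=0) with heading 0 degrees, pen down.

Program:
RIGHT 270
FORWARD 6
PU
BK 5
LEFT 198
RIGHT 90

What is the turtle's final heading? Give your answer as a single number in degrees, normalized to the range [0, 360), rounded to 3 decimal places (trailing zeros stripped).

Answer: 198

Derivation:
Executing turtle program step by step:
Start: pos=(0,0), heading=0, pen down
RT 270: heading 0 -> 90
FD 6: (0,0) -> (0,6) [heading=90, draw]
PU: pen up
BK 5: (0,6) -> (0,1) [heading=90, move]
LT 198: heading 90 -> 288
RT 90: heading 288 -> 198
Final: pos=(0,1), heading=198, 1 segment(s) drawn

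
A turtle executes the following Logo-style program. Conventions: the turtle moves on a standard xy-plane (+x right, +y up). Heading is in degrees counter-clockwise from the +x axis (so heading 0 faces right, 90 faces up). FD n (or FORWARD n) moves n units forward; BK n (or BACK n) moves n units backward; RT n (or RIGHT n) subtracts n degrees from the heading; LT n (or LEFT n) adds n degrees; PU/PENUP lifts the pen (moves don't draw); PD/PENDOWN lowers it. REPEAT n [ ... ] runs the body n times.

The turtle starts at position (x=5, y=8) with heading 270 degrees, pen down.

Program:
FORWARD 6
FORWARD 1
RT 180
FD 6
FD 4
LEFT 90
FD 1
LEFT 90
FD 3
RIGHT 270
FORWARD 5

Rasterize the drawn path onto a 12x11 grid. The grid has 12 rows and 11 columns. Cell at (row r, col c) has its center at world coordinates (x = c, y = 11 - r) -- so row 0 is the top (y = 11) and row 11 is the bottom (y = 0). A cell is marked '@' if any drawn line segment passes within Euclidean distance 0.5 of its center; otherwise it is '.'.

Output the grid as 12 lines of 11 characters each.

Segment 0: (5,8) -> (5,2)
Segment 1: (5,2) -> (5,1)
Segment 2: (5,1) -> (5,7)
Segment 3: (5,7) -> (5,11)
Segment 4: (5,11) -> (4,11)
Segment 5: (4,11) -> (4,8)
Segment 6: (4,8) -> (9,8)

Answer: ....@@.....
....@@.....
....@@.....
....@@@@@@.
.....@.....
.....@.....
.....@.....
.....@.....
.....@.....
.....@.....
.....@.....
...........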